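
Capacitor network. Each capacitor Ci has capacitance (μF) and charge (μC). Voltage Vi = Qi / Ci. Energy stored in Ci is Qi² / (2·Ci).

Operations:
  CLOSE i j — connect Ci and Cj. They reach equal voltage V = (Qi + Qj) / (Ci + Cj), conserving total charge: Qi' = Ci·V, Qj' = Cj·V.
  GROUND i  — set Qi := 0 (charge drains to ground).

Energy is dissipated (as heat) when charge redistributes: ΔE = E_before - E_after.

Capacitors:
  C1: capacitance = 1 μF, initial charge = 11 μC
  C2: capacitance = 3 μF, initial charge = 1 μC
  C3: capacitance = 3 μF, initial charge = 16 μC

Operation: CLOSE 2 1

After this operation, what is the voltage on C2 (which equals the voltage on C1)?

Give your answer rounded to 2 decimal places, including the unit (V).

Answer: 3.00 V

Derivation:
Initial: C1(1μF, Q=11μC, V=11.00V), C2(3μF, Q=1μC, V=0.33V), C3(3μF, Q=16μC, V=5.33V)
Op 1: CLOSE 2-1: Q_total=12.00, C_total=4.00, V=3.00; Q2=9.00, Q1=3.00; dissipated=42.667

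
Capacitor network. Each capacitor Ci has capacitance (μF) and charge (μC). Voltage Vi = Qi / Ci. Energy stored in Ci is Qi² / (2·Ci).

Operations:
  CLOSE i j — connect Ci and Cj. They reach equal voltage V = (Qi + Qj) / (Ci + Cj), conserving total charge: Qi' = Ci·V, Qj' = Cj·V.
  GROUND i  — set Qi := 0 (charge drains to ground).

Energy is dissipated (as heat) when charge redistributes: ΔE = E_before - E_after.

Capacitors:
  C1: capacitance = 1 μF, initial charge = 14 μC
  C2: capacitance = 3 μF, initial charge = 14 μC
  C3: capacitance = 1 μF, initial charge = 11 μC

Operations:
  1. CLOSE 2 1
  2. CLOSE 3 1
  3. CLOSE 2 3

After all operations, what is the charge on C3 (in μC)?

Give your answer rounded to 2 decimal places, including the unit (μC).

Answer: 7.50 μC

Derivation:
Initial: C1(1μF, Q=14μC, V=14.00V), C2(3μF, Q=14μC, V=4.67V), C3(1μF, Q=11μC, V=11.00V)
Op 1: CLOSE 2-1: Q_total=28.00, C_total=4.00, V=7.00; Q2=21.00, Q1=7.00; dissipated=32.667
Op 2: CLOSE 3-1: Q_total=18.00, C_total=2.00, V=9.00; Q3=9.00, Q1=9.00; dissipated=4.000
Op 3: CLOSE 2-3: Q_total=30.00, C_total=4.00, V=7.50; Q2=22.50, Q3=7.50; dissipated=1.500
Final charges: Q1=9.00, Q2=22.50, Q3=7.50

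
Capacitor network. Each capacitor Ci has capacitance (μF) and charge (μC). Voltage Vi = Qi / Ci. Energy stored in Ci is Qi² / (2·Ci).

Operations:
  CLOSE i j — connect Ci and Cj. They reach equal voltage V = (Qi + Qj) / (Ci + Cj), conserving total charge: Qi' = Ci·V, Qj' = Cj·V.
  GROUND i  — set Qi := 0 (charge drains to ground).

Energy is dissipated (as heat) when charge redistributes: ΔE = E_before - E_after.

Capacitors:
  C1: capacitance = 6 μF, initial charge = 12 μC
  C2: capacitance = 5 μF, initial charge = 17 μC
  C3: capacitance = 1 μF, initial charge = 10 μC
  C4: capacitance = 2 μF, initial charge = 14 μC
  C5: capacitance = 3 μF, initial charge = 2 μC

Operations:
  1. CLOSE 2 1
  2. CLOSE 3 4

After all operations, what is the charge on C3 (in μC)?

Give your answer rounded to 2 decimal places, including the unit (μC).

Initial: C1(6μF, Q=12μC, V=2.00V), C2(5μF, Q=17μC, V=3.40V), C3(1μF, Q=10μC, V=10.00V), C4(2μF, Q=14μC, V=7.00V), C5(3μF, Q=2μC, V=0.67V)
Op 1: CLOSE 2-1: Q_total=29.00, C_total=11.00, V=2.64; Q2=13.18, Q1=15.82; dissipated=2.673
Op 2: CLOSE 3-4: Q_total=24.00, C_total=3.00, V=8.00; Q3=8.00, Q4=16.00; dissipated=3.000
Final charges: Q1=15.82, Q2=13.18, Q3=8.00, Q4=16.00, Q5=2.00

Answer: 8.00 μC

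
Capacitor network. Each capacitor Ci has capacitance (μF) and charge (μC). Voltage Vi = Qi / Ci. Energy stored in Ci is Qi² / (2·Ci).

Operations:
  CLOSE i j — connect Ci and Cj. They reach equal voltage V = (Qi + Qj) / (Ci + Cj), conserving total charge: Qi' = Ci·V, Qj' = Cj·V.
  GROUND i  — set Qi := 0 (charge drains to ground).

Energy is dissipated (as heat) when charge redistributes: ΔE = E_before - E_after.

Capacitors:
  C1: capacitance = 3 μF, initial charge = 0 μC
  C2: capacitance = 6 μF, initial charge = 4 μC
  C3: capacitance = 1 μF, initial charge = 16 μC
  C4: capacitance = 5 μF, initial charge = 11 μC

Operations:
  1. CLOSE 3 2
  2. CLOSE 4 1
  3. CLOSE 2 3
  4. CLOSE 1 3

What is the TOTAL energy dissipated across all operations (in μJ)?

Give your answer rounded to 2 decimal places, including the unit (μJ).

Initial: C1(3μF, Q=0μC, V=0.00V), C2(6μF, Q=4μC, V=0.67V), C3(1μF, Q=16μC, V=16.00V), C4(5μF, Q=11μC, V=2.20V)
Op 1: CLOSE 3-2: Q_total=20.00, C_total=7.00, V=2.86; Q3=2.86, Q2=17.14; dissipated=100.762
Op 2: CLOSE 4-1: Q_total=11.00, C_total=8.00, V=1.38; Q4=6.88, Q1=4.12; dissipated=4.537
Op 3: CLOSE 2-3: Q_total=20.00, C_total=7.00, V=2.86; Q2=17.14, Q3=2.86; dissipated=0.000
Op 4: CLOSE 1-3: Q_total=6.98, C_total=4.00, V=1.75; Q1=5.24, Q3=1.75; dissipated=0.824
Total dissipated: 106.123 μJ

Answer: 106.12 μJ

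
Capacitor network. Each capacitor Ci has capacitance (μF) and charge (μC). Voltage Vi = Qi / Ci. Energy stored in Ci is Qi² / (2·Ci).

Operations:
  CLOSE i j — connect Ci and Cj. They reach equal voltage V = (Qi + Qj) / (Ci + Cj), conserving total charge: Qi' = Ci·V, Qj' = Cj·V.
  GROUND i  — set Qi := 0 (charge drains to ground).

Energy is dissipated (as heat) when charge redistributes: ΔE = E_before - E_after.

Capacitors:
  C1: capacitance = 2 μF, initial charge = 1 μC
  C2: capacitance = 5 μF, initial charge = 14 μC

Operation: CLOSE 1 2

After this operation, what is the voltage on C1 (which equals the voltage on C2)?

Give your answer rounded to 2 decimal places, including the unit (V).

Initial: C1(2μF, Q=1μC, V=0.50V), C2(5μF, Q=14μC, V=2.80V)
Op 1: CLOSE 1-2: Q_total=15.00, C_total=7.00, V=2.14; Q1=4.29, Q2=10.71; dissipated=3.779

Answer: 2.14 V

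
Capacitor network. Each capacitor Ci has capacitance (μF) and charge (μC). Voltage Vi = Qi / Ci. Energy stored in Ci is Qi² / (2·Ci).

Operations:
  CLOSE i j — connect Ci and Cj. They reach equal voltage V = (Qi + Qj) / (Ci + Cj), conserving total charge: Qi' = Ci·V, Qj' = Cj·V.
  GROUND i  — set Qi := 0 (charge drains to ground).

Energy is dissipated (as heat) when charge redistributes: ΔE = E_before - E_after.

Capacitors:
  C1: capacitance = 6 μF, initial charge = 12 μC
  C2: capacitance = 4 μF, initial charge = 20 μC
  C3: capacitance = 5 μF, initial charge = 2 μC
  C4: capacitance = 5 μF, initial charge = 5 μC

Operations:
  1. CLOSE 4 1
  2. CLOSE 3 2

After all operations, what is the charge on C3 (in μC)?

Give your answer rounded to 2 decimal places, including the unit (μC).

Answer: 12.22 μC

Derivation:
Initial: C1(6μF, Q=12μC, V=2.00V), C2(4μF, Q=20μC, V=5.00V), C3(5μF, Q=2μC, V=0.40V), C4(5μF, Q=5μC, V=1.00V)
Op 1: CLOSE 4-1: Q_total=17.00, C_total=11.00, V=1.55; Q4=7.73, Q1=9.27; dissipated=1.364
Op 2: CLOSE 3-2: Q_total=22.00, C_total=9.00, V=2.44; Q3=12.22, Q2=9.78; dissipated=23.511
Final charges: Q1=9.27, Q2=9.78, Q3=12.22, Q4=7.73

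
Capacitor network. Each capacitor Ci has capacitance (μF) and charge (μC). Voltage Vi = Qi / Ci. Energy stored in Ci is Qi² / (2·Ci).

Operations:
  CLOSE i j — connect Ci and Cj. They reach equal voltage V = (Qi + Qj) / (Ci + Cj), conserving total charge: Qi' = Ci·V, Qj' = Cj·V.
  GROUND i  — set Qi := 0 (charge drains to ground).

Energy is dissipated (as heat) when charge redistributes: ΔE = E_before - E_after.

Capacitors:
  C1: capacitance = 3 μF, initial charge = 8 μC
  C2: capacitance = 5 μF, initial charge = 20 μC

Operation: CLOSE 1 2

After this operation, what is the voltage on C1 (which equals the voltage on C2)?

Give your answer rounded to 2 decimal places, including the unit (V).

Answer: 3.50 V

Derivation:
Initial: C1(3μF, Q=8μC, V=2.67V), C2(5μF, Q=20μC, V=4.00V)
Op 1: CLOSE 1-2: Q_total=28.00, C_total=8.00, V=3.50; Q1=10.50, Q2=17.50; dissipated=1.667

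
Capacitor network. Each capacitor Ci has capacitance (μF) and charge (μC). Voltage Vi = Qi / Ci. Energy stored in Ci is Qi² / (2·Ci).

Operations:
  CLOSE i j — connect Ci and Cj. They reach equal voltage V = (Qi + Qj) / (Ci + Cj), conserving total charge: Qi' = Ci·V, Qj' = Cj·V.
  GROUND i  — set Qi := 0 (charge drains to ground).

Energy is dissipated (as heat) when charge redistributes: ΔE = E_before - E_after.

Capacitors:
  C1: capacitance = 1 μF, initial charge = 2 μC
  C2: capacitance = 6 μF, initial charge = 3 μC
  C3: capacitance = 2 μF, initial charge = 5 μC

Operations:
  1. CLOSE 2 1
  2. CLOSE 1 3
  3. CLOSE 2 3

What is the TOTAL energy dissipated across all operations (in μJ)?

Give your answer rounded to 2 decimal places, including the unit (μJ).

Answer: 3.09 μJ

Derivation:
Initial: C1(1μF, Q=2μC, V=2.00V), C2(6μF, Q=3μC, V=0.50V), C3(2μF, Q=5μC, V=2.50V)
Op 1: CLOSE 2-1: Q_total=5.00, C_total=7.00, V=0.71; Q2=4.29, Q1=0.71; dissipated=0.964
Op 2: CLOSE 1-3: Q_total=5.71, C_total=3.00, V=1.90; Q1=1.90, Q3=3.81; dissipated=1.063
Op 3: CLOSE 2-3: Q_total=8.10, C_total=8.00, V=1.01; Q2=6.07, Q3=2.02; dissipated=1.063
Total dissipated: 3.090 μJ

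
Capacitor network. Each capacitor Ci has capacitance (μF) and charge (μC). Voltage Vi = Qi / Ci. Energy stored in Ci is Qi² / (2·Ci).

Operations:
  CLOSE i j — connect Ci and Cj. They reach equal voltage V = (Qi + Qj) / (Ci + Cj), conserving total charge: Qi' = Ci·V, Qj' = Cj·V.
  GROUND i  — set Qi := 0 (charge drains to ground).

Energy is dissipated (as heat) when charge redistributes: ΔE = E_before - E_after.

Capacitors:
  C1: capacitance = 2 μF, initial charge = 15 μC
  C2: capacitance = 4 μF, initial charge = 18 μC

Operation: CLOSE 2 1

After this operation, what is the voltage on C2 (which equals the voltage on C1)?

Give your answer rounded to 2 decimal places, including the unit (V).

Initial: C1(2μF, Q=15μC, V=7.50V), C2(4μF, Q=18μC, V=4.50V)
Op 1: CLOSE 2-1: Q_total=33.00, C_total=6.00, V=5.50; Q2=22.00, Q1=11.00; dissipated=6.000

Answer: 5.50 V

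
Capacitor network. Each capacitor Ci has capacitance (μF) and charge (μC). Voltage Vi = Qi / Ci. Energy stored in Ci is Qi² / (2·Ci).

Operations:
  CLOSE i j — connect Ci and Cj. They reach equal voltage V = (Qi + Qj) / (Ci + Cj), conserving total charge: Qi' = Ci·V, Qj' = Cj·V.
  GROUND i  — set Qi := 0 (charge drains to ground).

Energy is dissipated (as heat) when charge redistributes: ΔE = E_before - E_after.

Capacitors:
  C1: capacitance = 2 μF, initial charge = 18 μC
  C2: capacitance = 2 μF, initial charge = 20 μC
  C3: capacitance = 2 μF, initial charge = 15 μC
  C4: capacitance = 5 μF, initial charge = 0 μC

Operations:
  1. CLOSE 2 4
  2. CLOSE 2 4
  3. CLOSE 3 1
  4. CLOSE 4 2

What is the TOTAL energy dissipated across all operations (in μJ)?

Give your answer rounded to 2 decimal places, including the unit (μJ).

Answer: 72.55 μJ

Derivation:
Initial: C1(2μF, Q=18μC, V=9.00V), C2(2μF, Q=20μC, V=10.00V), C3(2μF, Q=15μC, V=7.50V), C4(5μF, Q=0μC, V=0.00V)
Op 1: CLOSE 2-4: Q_total=20.00, C_total=7.00, V=2.86; Q2=5.71, Q4=14.29; dissipated=71.429
Op 2: CLOSE 2-4: Q_total=20.00, C_total=7.00, V=2.86; Q2=5.71, Q4=14.29; dissipated=0.000
Op 3: CLOSE 3-1: Q_total=33.00, C_total=4.00, V=8.25; Q3=16.50, Q1=16.50; dissipated=1.125
Op 4: CLOSE 4-2: Q_total=20.00, C_total=7.00, V=2.86; Q4=14.29, Q2=5.71; dissipated=0.000
Total dissipated: 72.554 μJ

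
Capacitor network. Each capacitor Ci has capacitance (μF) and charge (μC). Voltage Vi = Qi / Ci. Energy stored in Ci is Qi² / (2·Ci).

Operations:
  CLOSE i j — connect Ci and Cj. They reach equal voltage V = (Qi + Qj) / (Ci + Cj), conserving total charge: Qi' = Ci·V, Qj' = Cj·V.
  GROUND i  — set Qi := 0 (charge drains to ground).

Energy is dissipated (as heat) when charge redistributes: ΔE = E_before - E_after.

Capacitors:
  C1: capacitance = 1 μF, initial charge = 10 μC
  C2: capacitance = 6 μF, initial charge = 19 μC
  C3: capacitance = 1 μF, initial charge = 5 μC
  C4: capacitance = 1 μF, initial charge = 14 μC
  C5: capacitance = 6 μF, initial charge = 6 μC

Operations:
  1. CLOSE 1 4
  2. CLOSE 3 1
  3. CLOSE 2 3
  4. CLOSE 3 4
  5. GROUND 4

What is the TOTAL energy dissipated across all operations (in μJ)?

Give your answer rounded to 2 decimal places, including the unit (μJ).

Answer: 76.44 μJ

Derivation:
Initial: C1(1μF, Q=10μC, V=10.00V), C2(6μF, Q=19μC, V=3.17V), C3(1μF, Q=5μC, V=5.00V), C4(1μF, Q=14μC, V=14.00V), C5(6μF, Q=6μC, V=1.00V)
Op 1: CLOSE 1-4: Q_total=24.00, C_total=2.00, V=12.00; Q1=12.00, Q4=12.00; dissipated=4.000
Op 2: CLOSE 3-1: Q_total=17.00, C_total=2.00, V=8.50; Q3=8.50, Q1=8.50; dissipated=12.250
Op 3: CLOSE 2-3: Q_total=27.50, C_total=7.00, V=3.93; Q2=23.57, Q3=3.93; dissipated=12.190
Op 4: CLOSE 3-4: Q_total=15.93, C_total=2.00, V=7.96; Q3=7.96, Q4=7.96; dissipated=16.287
Op 5: GROUND 4: Q4=0; energy lost=31.715
Total dissipated: 76.442 μJ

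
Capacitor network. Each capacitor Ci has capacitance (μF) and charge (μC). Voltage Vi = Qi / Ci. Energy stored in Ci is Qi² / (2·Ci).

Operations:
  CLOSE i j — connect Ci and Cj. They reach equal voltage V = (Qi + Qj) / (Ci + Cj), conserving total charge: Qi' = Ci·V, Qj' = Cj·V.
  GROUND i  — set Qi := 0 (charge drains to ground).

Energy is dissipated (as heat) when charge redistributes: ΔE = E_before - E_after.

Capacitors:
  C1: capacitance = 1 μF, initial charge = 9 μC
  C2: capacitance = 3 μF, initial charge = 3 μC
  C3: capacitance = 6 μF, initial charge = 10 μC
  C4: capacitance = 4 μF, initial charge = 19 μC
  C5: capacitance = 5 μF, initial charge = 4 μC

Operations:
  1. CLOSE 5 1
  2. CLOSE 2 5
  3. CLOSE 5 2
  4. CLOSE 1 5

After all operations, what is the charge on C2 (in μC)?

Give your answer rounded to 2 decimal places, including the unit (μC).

Initial: C1(1μF, Q=9μC, V=9.00V), C2(3μF, Q=3μC, V=1.00V), C3(6μF, Q=10μC, V=1.67V), C4(4μF, Q=19μC, V=4.75V), C5(5μF, Q=4μC, V=0.80V)
Op 1: CLOSE 5-1: Q_total=13.00, C_total=6.00, V=2.17; Q5=10.83, Q1=2.17; dissipated=28.017
Op 2: CLOSE 2-5: Q_total=13.83, C_total=8.00, V=1.73; Q2=5.19, Q5=8.65; dissipated=1.276
Op 3: CLOSE 5-2: Q_total=13.83, C_total=8.00, V=1.73; Q5=8.65, Q2=5.19; dissipated=0.000
Op 4: CLOSE 1-5: Q_total=10.81, C_total=6.00, V=1.80; Q1=1.80, Q5=9.01; dissipated=0.080
Final charges: Q1=1.80, Q2=5.19, Q3=10.00, Q4=19.00, Q5=9.01

Answer: 5.19 μC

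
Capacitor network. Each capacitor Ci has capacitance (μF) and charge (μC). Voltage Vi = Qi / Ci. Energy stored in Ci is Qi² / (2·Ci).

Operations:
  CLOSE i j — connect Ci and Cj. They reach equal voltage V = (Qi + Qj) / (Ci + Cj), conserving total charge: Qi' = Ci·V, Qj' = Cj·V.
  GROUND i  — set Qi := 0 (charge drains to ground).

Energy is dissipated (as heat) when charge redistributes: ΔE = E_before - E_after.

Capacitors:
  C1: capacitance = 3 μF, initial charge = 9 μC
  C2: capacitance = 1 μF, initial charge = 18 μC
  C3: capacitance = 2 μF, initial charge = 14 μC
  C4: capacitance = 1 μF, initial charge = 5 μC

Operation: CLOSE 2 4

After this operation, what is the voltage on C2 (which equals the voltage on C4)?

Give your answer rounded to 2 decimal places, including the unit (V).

Initial: C1(3μF, Q=9μC, V=3.00V), C2(1μF, Q=18μC, V=18.00V), C3(2μF, Q=14μC, V=7.00V), C4(1μF, Q=5μC, V=5.00V)
Op 1: CLOSE 2-4: Q_total=23.00, C_total=2.00, V=11.50; Q2=11.50, Q4=11.50; dissipated=42.250

Answer: 11.50 V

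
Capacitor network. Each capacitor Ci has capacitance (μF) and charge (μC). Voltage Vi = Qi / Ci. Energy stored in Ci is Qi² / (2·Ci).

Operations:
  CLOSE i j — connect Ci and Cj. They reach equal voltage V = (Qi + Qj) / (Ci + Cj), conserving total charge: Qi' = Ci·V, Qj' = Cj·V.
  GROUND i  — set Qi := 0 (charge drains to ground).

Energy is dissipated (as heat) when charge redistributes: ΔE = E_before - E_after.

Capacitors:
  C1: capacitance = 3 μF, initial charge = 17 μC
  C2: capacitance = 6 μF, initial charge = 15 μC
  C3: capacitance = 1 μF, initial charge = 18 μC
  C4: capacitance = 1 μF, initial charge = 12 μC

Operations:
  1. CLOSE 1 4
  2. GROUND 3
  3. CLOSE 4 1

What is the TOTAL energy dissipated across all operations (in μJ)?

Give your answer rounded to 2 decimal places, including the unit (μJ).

Initial: C1(3μF, Q=17μC, V=5.67V), C2(6μF, Q=15μC, V=2.50V), C3(1μF, Q=18μC, V=18.00V), C4(1μF, Q=12μC, V=12.00V)
Op 1: CLOSE 1-4: Q_total=29.00, C_total=4.00, V=7.25; Q1=21.75, Q4=7.25; dissipated=15.042
Op 2: GROUND 3: Q3=0; energy lost=162.000
Op 3: CLOSE 4-1: Q_total=29.00, C_total=4.00, V=7.25; Q4=7.25, Q1=21.75; dissipated=0.000
Total dissipated: 177.042 μJ

Answer: 177.04 μJ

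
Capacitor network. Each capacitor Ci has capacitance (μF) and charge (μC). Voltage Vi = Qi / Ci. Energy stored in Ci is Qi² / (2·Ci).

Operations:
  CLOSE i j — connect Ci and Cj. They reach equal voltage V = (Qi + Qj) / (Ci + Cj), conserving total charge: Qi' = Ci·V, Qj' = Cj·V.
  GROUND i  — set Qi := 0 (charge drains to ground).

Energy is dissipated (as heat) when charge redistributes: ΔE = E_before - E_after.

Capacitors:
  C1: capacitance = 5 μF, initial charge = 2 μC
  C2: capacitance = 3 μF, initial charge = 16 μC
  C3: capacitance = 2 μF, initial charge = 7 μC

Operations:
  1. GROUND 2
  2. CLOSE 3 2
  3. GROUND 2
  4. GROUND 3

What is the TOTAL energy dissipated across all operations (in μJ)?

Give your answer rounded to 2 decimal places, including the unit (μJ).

Answer: 54.92 μJ

Derivation:
Initial: C1(5μF, Q=2μC, V=0.40V), C2(3μF, Q=16μC, V=5.33V), C3(2μF, Q=7μC, V=3.50V)
Op 1: GROUND 2: Q2=0; energy lost=42.667
Op 2: CLOSE 3-2: Q_total=7.00, C_total=5.00, V=1.40; Q3=2.80, Q2=4.20; dissipated=7.350
Op 3: GROUND 2: Q2=0; energy lost=2.940
Op 4: GROUND 3: Q3=0; energy lost=1.960
Total dissipated: 54.917 μJ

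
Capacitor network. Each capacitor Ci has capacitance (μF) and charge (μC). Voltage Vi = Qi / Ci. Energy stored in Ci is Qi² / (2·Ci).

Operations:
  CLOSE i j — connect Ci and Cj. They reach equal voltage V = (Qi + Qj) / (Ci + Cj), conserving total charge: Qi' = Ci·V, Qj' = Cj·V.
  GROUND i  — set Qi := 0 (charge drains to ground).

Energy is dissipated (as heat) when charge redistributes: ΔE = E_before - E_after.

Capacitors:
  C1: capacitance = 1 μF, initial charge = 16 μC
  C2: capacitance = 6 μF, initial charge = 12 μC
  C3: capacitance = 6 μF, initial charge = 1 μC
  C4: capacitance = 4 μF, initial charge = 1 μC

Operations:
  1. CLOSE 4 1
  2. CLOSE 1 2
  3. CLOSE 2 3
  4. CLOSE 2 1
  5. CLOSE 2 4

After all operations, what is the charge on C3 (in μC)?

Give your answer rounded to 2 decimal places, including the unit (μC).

Answer: 7.10 μC

Derivation:
Initial: C1(1μF, Q=16μC, V=16.00V), C2(6μF, Q=12μC, V=2.00V), C3(6μF, Q=1μC, V=0.17V), C4(4μF, Q=1μC, V=0.25V)
Op 1: CLOSE 4-1: Q_total=17.00, C_total=5.00, V=3.40; Q4=13.60, Q1=3.40; dissipated=99.225
Op 2: CLOSE 1-2: Q_total=15.40, C_total=7.00, V=2.20; Q1=2.20, Q2=13.20; dissipated=0.840
Op 3: CLOSE 2-3: Q_total=14.20, C_total=12.00, V=1.18; Q2=7.10, Q3=7.10; dissipated=6.202
Op 4: CLOSE 2-1: Q_total=9.30, C_total=7.00, V=1.33; Q2=7.97, Q1=1.33; dissipated=0.443
Op 5: CLOSE 2-4: Q_total=21.57, C_total=10.00, V=2.16; Q2=12.94, Q4=8.63; dissipated=5.149
Final charges: Q1=1.33, Q2=12.94, Q3=7.10, Q4=8.63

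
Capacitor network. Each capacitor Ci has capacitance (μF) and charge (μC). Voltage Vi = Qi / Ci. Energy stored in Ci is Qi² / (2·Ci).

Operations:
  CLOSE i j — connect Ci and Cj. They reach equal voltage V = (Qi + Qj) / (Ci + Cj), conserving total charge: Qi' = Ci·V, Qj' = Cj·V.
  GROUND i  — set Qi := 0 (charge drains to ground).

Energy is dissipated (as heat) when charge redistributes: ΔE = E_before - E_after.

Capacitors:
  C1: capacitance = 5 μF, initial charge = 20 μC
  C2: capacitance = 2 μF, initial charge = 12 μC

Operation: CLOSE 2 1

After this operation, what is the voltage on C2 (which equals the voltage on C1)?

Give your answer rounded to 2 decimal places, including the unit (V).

Answer: 4.57 V

Derivation:
Initial: C1(5μF, Q=20μC, V=4.00V), C2(2μF, Q=12μC, V=6.00V)
Op 1: CLOSE 2-1: Q_total=32.00, C_total=7.00, V=4.57; Q2=9.14, Q1=22.86; dissipated=2.857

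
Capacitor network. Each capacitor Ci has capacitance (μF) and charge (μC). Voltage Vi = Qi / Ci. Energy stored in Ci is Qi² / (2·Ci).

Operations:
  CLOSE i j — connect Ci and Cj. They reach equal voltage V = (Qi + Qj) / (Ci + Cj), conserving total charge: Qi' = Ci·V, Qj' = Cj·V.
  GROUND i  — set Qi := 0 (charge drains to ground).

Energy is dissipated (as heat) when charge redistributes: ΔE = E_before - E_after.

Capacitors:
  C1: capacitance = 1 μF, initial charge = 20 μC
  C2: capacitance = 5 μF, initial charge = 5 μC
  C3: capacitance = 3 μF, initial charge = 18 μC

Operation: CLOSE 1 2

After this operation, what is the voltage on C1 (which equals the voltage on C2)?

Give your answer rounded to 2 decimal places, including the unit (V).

Initial: C1(1μF, Q=20μC, V=20.00V), C2(5μF, Q=5μC, V=1.00V), C3(3μF, Q=18μC, V=6.00V)
Op 1: CLOSE 1-2: Q_total=25.00, C_total=6.00, V=4.17; Q1=4.17, Q2=20.83; dissipated=150.417

Answer: 4.17 V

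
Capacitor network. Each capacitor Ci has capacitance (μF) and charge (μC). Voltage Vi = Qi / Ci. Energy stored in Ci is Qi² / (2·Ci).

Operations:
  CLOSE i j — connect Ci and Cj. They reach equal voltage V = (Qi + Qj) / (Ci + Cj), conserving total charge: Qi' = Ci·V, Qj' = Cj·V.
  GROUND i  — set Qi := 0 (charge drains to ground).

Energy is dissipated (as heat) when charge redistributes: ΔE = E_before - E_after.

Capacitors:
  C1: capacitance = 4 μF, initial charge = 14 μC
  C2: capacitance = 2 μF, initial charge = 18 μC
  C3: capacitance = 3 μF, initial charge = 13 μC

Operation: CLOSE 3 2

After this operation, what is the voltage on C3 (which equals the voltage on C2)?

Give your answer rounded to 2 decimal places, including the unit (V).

Initial: C1(4μF, Q=14μC, V=3.50V), C2(2μF, Q=18μC, V=9.00V), C3(3μF, Q=13μC, V=4.33V)
Op 1: CLOSE 3-2: Q_total=31.00, C_total=5.00, V=6.20; Q3=18.60, Q2=12.40; dissipated=13.067

Answer: 6.20 V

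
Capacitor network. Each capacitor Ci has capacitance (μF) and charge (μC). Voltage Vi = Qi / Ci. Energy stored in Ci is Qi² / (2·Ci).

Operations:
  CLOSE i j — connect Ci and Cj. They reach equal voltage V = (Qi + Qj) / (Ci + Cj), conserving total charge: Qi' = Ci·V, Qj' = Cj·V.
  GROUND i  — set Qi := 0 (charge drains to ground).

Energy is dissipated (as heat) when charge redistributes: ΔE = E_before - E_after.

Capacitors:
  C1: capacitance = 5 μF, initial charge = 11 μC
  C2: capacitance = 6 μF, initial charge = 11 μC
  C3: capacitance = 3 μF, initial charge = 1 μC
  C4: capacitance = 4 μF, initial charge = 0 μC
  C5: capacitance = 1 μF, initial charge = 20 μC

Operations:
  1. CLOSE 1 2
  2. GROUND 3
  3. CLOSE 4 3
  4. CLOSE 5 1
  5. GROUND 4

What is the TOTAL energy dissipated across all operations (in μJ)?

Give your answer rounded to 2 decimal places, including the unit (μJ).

Answer: 135.35 μJ

Derivation:
Initial: C1(5μF, Q=11μC, V=2.20V), C2(6μF, Q=11μC, V=1.83V), C3(3μF, Q=1μC, V=0.33V), C4(4μF, Q=0μC, V=0.00V), C5(1μF, Q=20μC, V=20.00V)
Op 1: CLOSE 1-2: Q_total=22.00, C_total=11.00, V=2.00; Q1=10.00, Q2=12.00; dissipated=0.183
Op 2: GROUND 3: Q3=0; energy lost=0.167
Op 3: CLOSE 4-3: Q_total=0.00, C_total=7.00, V=0.00; Q4=0.00, Q3=0.00; dissipated=0.000
Op 4: CLOSE 5-1: Q_total=30.00, C_total=6.00, V=5.00; Q5=5.00, Q1=25.00; dissipated=135.000
Op 5: GROUND 4: Q4=0; energy lost=0.000
Total dissipated: 135.350 μJ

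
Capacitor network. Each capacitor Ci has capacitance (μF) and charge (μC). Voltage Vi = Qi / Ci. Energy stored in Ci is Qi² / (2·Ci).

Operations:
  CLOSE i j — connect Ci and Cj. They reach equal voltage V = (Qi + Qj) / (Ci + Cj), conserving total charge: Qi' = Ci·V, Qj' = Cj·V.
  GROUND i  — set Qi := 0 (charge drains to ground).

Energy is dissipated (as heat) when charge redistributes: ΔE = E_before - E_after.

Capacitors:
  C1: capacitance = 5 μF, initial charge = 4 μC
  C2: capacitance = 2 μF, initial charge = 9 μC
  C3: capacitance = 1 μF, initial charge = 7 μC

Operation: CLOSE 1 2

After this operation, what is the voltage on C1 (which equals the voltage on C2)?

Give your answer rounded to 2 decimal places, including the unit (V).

Initial: C1(5μF, Q=4μC, V=0.80V), C2(2μF, Q=9μC, V=4.50V), C3(1μF, Q=7μC, V=7.00V)
Op 1: CLOSE 1-2: Q_total=13.00, C_total=7.00, V=1.86; Q1=9.29, Q2=3.71; dissipated=9.779

Answer: 1.86 V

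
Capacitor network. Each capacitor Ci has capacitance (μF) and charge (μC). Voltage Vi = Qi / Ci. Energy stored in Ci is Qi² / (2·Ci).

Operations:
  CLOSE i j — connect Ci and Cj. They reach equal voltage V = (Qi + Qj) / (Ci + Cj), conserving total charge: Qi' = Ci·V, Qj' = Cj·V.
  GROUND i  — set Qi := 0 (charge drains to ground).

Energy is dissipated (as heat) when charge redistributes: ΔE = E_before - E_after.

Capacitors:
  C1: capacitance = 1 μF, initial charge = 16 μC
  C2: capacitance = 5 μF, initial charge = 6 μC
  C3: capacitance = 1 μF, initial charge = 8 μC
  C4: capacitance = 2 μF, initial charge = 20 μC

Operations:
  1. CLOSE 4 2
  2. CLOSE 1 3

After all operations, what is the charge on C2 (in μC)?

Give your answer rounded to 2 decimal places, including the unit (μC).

Answer: 18.57 μC

Derivation:
Initial: C1(1μF, Q=16μC, V=16.00V), C2(5μF, Q=6μC, V=1.20V), C3(1μF, Q=8μC, V=8.00V), C4(2μF, Q=20μC, V=10.00V)
Op 1: CLOSE 4-2: Q_total=26.00, C_total=7.00, V=3.71; Q4=7.43, Q2=18.57; dissipated=55.314
Op 2: CLOSE 1-3: Q_total=24.00, C_total=2.00, V=12.00; Q1=12.00, Q3=12.00; dissipated=16.000
Final charges: Q1=12.00, Q2=18.57, Q3=12.00, Q4=7.43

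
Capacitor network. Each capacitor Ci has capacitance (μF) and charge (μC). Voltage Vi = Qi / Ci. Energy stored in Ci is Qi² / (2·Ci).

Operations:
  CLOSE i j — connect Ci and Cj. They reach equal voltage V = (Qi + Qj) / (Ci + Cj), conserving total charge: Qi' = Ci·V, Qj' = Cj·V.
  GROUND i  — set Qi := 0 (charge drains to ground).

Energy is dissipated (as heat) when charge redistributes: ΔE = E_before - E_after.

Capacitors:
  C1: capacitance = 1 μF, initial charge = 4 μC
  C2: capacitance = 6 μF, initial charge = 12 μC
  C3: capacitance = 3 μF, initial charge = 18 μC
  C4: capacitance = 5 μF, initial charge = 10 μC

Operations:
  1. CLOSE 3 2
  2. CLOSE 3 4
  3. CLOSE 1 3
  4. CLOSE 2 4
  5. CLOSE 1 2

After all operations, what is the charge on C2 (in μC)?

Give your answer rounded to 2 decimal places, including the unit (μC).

Answer: 17.66 μC

Derivation:
Initial: C1(1μF, Q=4μC, V=4.00V), C2(6μF, Q=12μC, V=2.00V), C3(3μF, Q=18μC, V=6.00V), C4(5μF, Q=10μC, V=2.00V)
Op 1: CLOSE 3-2: Q_total=30.00, C_total=9.00, V=3.33; Q3=10.00, Q2=20.00; dissipated=16.000
Op 2: CLOSE 3-4: Q_total=20.00, C_total=8.00, V=2.50; Q3=7.50, Q4=12.50; dissipated=1.667
Op 3: CLOSE 1-3: Q_total=11.50, C_total=4.00, V=2.88; Q1=2.88, Q3=8.62; dissipated=0.844
Op 4: CLOSE 2-4: Q_total=32.50, C_total=11.00, V=2.95; Q2=17.73, Q4=14.77; dissipated=0.947
Op 5: CLOSE 1-2: Q_total=20.60, C_total=7.00, V=2.94; Q1=2.94, Q2=17.66; dissipated=0.003
Final charges: Q1=2.94, Q2=17.66, Q3=8.62, Q4=14.77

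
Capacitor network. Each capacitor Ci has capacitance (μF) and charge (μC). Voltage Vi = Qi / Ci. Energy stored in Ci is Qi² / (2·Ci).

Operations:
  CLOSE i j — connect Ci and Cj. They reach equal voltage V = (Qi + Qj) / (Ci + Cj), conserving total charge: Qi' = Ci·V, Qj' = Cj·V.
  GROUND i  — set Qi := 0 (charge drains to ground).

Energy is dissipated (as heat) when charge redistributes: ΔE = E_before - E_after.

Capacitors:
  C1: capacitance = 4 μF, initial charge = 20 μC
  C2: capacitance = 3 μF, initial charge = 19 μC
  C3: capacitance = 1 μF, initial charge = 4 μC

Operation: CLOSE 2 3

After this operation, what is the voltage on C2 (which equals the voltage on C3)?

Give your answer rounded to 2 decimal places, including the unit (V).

Answer: 5.75 V

Derivation:
Initial: C1(4μF, Q=20μC, V=5.00V), C2(3μF, Q=19μC, V=6.33V), C3(1μF, Q=4μC, V=4.00V)
Op 1: CLOSE 2-3: Q_total=23.00, C_total=4.00, V=5.75; Q2=17.25, Q3=5.75; dissipated=2.042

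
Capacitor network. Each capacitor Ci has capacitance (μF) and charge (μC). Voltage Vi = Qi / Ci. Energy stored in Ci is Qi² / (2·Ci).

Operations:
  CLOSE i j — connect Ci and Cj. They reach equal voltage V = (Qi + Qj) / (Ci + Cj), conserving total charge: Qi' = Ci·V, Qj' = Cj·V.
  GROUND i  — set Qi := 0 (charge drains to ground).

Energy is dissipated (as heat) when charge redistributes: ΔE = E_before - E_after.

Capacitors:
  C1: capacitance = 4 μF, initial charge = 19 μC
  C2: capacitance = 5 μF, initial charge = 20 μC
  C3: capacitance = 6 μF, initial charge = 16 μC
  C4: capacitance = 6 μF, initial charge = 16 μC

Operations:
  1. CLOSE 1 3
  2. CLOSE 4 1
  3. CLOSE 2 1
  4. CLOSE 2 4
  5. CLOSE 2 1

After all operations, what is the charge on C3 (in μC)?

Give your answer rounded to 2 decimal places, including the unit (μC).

Answer: 21.00 μC

Derivation:
Initial: C1(4μF, Q=19μC, V=4.75V), C2(5μF, Q=20μC, V=4.00V), C3(6μF, Q=16μC, V=2.67V), C4(6μF, Q=16μC, V=2.67V)
Op 1: CLOSE 1-3: Q_total=35.00, C_total=10.00, V=3.50; Q1=14.00, Q3=21.00; dissipated=5.208
Op 2: CLOSE 4-1: Q_total=30.00, C_total=10.00, V=3.00; Q4=18.00, Q1=12.00; dissipated=0.833
Op 3: CLOSE 2-1: Q_total=32.00, C_total=9.00, V=3.56; Q2=17.78, Q1=14.22; dissipated=1.111
Op 4: CLOSE 2-4: Q_total=35.78, C_total=11.00, V=3.25; Q2=16.26, Q4=19.52; dissipated=0.421
Op 5: CLOSE 2-1: Q_total=30.48, C_total=9.00, V=3.39; Q2=16.94, Q1=13.55; dissipated=0.102
Final charges: Q1=13.55, Q2=16.94, Q3=21.00, Q4=19.52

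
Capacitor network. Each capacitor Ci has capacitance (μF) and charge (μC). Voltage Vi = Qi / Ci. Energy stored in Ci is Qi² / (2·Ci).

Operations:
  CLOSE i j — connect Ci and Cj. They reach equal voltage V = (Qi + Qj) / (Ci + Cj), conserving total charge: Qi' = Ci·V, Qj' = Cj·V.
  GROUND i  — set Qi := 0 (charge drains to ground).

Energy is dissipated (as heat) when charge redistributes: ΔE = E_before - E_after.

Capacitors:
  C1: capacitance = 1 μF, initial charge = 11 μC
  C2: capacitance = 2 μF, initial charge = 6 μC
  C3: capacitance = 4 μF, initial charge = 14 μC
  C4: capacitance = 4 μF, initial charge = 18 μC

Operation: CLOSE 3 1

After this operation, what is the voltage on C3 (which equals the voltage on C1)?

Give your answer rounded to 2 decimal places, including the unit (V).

Initial: C1(1μF, Q=11μC, V=11.00V), C2(2μF, Q=6μC, V=3.00V), C3(4μF, Q=14μC, V=3.50V), C4(4μF, Q=18μC, V=4.50V)
Op 1: CLOSE 3-1: Q_total=25.00, C_total=5.00, V=5.00; Q3=20.00, Q1=5.00; dissipated=22.500

Answer: 5.00 V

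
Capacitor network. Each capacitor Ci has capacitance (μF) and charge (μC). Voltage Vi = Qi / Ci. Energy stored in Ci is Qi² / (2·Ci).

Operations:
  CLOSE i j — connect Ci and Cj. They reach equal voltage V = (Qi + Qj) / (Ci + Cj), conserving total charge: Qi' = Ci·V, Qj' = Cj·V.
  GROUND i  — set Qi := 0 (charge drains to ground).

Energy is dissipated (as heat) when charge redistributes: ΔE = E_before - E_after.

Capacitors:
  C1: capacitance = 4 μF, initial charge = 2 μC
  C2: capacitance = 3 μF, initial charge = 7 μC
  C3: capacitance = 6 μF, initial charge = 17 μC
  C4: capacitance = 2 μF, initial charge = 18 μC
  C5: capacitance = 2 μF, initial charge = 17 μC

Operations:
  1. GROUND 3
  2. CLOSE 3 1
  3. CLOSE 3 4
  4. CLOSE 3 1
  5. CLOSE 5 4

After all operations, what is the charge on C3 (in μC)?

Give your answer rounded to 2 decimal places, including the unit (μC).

Answer: 9.12 μC

Derivation:
Initial: C1(4μF, Q=2μC, V=0.50V), C2(3μF, Q=7μC, V=2.33V), C3(6μF, Q=17μC, V=2.83V), C4(2μF, Q=18μC, V=9.00V), C5(2μF, Q=17μC, V=8.50V)
Op 1: GROUND 3: Q3=0; energy lost=24.083
Op 2: CLOSE 3-1: Q_total=2.00, C_total=10.00, V=0.20; Q3=1.20, Q1=0.80; dissipated=0.300
Op 3: CLOSE 3-4: Q_total=19.20, C_total=8.00, V=2.40; Q3=14.40, Q4=4.80; dissipated=58.080
Op 4: CLOSE 3-1: Q_total=15.20, C_total=10.00, V=1.52; Q3=9.12, Q1=6.08; dissipated=5.808
Op 5: CLOSE 5-4: Q_total=21.80, C_total=4.00, V=5.45; Q5=10.90, Q4=10.90; dissipated=18.605
Final charges: Q1=6.08, Q2=7.00, Q3=9.12, Q4=10.90, Q5=10.90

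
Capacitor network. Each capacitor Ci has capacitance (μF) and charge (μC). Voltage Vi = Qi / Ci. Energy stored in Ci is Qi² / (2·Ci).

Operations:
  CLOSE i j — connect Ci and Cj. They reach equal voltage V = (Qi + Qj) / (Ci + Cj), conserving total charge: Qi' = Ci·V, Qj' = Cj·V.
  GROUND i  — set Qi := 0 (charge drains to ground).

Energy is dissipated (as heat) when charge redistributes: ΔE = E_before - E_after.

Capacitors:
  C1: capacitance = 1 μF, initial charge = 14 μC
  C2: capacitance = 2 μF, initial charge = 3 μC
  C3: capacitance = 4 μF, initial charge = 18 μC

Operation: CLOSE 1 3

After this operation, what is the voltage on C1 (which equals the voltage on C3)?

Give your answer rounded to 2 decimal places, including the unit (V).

Initial: C1(1μF, Q=14μC, V=14.00V), C2(2μF, Q=3μC, V=1.50V), C3(4μF, Q=18μC, V=4.50V)
Op 1: CLOSE 1-3: Q_total=32.00, C_total=5.00, V=6.40; Q1=6.40, Q3=25.60; dissipated=36.100

Answer: 6.40 V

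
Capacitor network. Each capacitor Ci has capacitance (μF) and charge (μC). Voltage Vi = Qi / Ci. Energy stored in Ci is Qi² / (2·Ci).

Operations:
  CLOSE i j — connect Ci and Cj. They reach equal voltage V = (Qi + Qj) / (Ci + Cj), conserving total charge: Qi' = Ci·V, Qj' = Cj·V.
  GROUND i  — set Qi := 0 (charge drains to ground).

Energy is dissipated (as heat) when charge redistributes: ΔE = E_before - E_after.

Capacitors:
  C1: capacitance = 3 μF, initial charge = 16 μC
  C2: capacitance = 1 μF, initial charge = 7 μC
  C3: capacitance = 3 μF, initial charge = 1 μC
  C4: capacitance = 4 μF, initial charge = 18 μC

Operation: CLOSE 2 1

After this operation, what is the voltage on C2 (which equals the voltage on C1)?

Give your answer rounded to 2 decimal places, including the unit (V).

Initial: C1(3μF, Q=16μC, V=5.33V), C2(1μF, Q=7μC, V=7.00V), C3(3μF, Q=1μC, V=0.33V), C4(4μF, Q=18μC, V=4.50V)
Op 1: CLOSE 2-1: Q_total=23.00, C_total=4.00, V=5.75; Q2=5.75, Q1=17.25; dissipated=1.042

Answer: 5.75 V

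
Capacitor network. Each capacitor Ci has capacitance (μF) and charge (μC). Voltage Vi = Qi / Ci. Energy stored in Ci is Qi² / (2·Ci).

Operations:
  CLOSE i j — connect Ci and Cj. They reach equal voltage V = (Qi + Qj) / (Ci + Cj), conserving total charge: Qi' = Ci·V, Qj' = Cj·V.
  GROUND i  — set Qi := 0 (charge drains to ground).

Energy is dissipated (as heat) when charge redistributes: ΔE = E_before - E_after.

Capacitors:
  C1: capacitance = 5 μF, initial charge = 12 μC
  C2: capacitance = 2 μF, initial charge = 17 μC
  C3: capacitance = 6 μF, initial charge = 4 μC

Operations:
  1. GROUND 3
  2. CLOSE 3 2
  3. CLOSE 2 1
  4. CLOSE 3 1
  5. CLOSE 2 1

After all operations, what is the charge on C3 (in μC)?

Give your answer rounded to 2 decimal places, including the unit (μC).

Answer: 13.29 μC

Derivation:
Initial: C1(5μF, Q=12μC, V=2.40V), C2(2μF, Q=17μC, V=8.50V), C3(6μF, Q=4μC, V=0.67V)
Op 1: GROUND 3: Q3=0; energy lost=1.333
Op 2: CLOSE 3-2: Q_total=17.00, C_total=8.00, V=2.12; Q3=12.75, Q2=4.25; dissipated=54.188
Op 3: CLOSE 2-1: Q_total=16.25, C_total=7.00, V=2.32; Q2=4.64, Q1=11.61; dissipated=0.054
Op 4: CLOSE 3-1: Q_total=24.36, C_total=11.00, V=2.21; Q3=13.29, Q1=11.07; dissipated=0.053
Op 5: CLOSE 2-1: Q_total=15.71, C_total=7.00, V=2.24; Q2=4.49, Q1=11.22; dissipated=0.008
Final charges: Q1=11.22, Q2=4.49, Q3=13.29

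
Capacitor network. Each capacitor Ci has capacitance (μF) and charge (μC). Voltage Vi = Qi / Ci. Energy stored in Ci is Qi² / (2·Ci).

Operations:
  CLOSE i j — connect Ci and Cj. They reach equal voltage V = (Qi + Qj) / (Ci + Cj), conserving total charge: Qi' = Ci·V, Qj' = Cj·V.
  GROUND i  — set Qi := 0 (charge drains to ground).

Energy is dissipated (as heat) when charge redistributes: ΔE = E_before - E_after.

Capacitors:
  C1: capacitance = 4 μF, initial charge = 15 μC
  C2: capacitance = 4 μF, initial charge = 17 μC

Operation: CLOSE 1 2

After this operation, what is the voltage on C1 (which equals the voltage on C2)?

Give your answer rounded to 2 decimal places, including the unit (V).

Initial: C1(4μF, Q=15μC, V=3.75V), C2(4μF, Q=17μC, V=4.25V)
Op 1: CLOSE 1-2: Q_total=32.00, C_total=8.00, V=4.00; Q1=16.00, Q2=16.00; dissipated=0.250

Answer: 4.00 V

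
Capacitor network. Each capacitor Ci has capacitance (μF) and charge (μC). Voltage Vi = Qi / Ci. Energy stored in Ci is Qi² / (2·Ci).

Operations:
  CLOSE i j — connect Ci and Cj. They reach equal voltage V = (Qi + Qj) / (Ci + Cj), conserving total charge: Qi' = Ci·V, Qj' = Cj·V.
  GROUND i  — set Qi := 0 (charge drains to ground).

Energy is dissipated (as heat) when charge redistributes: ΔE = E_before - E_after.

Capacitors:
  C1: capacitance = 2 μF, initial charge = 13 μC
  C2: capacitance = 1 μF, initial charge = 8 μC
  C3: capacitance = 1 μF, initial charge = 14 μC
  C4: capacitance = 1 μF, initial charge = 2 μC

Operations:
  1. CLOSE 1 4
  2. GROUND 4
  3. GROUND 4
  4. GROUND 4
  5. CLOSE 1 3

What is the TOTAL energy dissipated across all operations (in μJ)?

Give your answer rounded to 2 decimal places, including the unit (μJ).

Initial: C1(2μF, Q=13μC, V=6.50V), C2(1μF, Q=8μC, V=8.00V), C3(1μF, Q=14μC, V=14.00V), C4(1μF, Q=2μC, V=2.00V)
Op 1: CLOSE 1-4: Q_total=15.00, C_total=3.00, V=5.00; Q1=10.00, Q4=5.00; dissipated=6.750
Op 2: GROUND 4: Q4=0; energy lost=12.500
Op 3: GROUND 4: Q4=0; energy lost=0.000
Op 4: GROUND 4: Q4=0; energy lost=0.000
Op 5: CLOSE 1-3: Q_total=24.00, C_total=3.00, V=8.00; Q1=16.00, Q3=8.00; dissipated=27.000
Total dissipated: 46.250 μJ

Answer: 46.25 μJ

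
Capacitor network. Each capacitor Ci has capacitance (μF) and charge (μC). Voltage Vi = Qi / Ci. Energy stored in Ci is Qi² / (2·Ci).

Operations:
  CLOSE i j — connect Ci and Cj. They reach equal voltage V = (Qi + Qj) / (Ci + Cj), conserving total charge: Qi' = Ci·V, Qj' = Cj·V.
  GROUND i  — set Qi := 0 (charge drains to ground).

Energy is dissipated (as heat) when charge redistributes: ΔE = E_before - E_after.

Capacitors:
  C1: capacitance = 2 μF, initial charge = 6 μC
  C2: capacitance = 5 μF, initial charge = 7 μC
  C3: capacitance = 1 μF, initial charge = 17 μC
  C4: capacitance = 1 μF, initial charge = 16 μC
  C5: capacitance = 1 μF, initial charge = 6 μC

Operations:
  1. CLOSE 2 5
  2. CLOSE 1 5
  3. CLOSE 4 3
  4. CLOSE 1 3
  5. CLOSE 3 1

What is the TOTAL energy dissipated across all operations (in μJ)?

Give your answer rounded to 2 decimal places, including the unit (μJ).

Answer: 72.57 μJ

Derivation:
Initial: C1(2μF, Q=6μC, V=3.00V), C2(5μF, Q=7μC, V=1.40V), C3(1μF, Q=17μC, V=17.00V), C4(1μF, Q=16μC, V=16.00V), C5(1μF, Q=6μC, V=6.00V)
Op 1: CLOSE 2-5: Q_total=13.00, C_total=6.00, V=2.17; Q2=10.83, Q5=2.17; dissipated=8.817
Op 2: CLOSE 1-5: Q_total=8.17, C_total=3.00, V=2.72; Q1=5.44, Q5=2.72; dissipated=0.231
Op 3: CLOSE 4-3: Q_total=33.00, C_total=2.00, V=16.50; Q4=16.50, Q3=16.50; dissipated=0.250
Op 4: CLOSE 1-3: Q_total=21.94, C_total=3.00, V=7.31; Q1=14.63, Q3=7.31; dissipated=63.276
Op 5: CLOSE 3-1: Q_total=21.94, C_total=3.00, V=7.31; Q3=7.31, Q1=14.63; dissipated=0.000
Total dissipated: 72.574 μJ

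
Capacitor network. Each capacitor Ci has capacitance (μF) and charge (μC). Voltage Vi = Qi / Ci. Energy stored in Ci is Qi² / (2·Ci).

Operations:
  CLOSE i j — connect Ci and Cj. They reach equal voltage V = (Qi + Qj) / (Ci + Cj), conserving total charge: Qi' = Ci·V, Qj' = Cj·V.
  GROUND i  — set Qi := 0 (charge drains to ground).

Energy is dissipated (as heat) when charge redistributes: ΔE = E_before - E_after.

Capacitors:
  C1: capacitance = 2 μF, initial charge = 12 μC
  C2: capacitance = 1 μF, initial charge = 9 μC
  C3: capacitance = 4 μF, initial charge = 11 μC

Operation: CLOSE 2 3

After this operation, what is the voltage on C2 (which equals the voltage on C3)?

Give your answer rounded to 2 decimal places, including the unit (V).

Initial: C1(2μF, Q=12μC, V=6.00V), C2(1μF, Q=9μC, V=9.00V), C3(4μF, Q=11μC, V=2.75V)
Op 1: CLOSE 2-3: Q_total=20.00, C_total=5.00, V=4.00; Q2=4.00, Q3=16.00; dissipated=15.625

Answer: 4.00 V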